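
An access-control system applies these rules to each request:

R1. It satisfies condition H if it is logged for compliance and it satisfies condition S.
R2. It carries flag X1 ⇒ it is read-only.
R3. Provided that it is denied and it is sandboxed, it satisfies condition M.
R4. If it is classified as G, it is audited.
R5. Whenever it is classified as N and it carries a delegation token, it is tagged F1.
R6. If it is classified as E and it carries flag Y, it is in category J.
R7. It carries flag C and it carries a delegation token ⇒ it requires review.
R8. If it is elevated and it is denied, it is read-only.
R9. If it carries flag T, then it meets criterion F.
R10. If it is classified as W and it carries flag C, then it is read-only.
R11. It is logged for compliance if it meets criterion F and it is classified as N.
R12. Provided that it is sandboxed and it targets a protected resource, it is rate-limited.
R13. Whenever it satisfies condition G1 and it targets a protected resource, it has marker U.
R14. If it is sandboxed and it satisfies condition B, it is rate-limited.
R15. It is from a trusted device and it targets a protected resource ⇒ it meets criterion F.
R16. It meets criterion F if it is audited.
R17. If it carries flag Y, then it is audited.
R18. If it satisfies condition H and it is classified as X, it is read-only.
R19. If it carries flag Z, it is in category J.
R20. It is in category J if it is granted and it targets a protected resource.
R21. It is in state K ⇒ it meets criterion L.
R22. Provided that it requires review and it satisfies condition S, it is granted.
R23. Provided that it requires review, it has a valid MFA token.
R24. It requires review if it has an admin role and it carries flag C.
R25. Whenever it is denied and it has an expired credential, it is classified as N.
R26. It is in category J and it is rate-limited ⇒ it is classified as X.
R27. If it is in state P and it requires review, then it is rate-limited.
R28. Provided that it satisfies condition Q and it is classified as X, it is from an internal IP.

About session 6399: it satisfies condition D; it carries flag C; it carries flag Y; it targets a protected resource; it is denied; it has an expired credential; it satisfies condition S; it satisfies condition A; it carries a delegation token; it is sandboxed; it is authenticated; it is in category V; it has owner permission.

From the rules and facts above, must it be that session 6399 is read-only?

Yes

By R7 (it carries flag C, it carries a delegation token): it requires review.
By R12 (it is sandboxed, it targets a protected resource): it is rate-limited.
By R17 (it carries flag Y): it is audited.
By R22 (it requires review, it satisfies condition S): it is granted.
By R25 (it is denied, it has an expired credential): it is classified as N.
By R16 (it is audited): it meets criterion F.
By R20 (it is granted, it targets a protected resource): it is in category J.
By R26 (it is in category J, it is rate-limited): it is classified as X.
By R11 (it meets criterion F, it is classified as N): it is logged for compliance.
By R1 (it is logged for compliance, it satisfies condition S): it satisfies condition H.
By R18 (it satisfies condition H, it is classified as X): it is read-only.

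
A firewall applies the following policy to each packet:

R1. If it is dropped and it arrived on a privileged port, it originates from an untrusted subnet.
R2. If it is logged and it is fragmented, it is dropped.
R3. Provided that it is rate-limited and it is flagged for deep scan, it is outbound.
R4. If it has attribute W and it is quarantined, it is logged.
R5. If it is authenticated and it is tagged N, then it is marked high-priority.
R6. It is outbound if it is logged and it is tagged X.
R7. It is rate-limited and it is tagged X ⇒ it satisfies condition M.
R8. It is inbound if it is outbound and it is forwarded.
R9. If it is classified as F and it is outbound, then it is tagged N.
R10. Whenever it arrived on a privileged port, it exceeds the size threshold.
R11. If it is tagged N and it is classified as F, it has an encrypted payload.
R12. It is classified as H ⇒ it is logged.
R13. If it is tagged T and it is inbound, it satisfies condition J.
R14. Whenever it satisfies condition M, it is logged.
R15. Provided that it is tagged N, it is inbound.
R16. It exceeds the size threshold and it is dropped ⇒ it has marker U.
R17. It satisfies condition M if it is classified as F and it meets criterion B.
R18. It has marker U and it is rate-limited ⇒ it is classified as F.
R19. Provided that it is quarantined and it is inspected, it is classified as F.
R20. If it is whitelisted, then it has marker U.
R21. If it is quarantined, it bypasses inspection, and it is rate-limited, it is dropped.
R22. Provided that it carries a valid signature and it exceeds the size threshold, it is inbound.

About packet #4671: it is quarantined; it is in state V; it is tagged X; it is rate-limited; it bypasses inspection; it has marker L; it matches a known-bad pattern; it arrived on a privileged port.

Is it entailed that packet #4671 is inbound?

By R7 (it is rate-limited, it is tagged X): it satisfies condition M.
By R10 (it arrived on a privileged port): it exceeds the size threshold.
By R14 (it satisfies condition M): it is logged.
By R21 (it is quarantined, it bypasses inspection, it is rate-limited): it is dropped.
By R6 (it is logged, it is tagged X): it is outbound.
By R16 (it exceeds the size threshold, it is dropped): it has marker U.
By R18 (it has marker U, it is rate-limited): it is classified as F.
By R9 (it is classified as F, it is outbound): it is tagged N.
By R15 (it is tagged N): it is inbound.

Yes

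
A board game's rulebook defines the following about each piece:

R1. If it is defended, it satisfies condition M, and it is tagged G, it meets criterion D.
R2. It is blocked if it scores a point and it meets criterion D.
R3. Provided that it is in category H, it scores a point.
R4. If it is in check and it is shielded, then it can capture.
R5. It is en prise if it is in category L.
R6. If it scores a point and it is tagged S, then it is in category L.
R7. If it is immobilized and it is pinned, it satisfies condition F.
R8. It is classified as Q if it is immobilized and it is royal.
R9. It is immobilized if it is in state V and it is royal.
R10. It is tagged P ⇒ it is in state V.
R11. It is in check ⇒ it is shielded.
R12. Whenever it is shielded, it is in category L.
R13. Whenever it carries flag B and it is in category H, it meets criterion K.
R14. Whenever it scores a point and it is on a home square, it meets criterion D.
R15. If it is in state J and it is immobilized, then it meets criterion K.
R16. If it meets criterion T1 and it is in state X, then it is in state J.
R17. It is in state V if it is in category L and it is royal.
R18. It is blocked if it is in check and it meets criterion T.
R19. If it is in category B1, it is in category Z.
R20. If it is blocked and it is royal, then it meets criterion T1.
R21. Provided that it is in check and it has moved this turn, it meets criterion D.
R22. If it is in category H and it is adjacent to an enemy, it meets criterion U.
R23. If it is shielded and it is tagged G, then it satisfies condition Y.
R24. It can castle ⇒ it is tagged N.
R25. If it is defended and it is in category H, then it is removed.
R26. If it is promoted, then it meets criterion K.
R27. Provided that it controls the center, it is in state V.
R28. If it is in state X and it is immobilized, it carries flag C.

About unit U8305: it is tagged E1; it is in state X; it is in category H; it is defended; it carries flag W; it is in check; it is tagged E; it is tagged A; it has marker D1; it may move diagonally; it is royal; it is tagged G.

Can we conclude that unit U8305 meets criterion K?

Forward chaining from the given facts derives: scores a point, is shielded, is in category L, is in state V, satisfies condition Y, is removed, can capture, is en prise, is immobilized, carries flag C, is classified as Q.
Rules concluding "it meets criterion K": R13 needs "it carries flag B"; R15 needs "it is in state J"; R26 needs "it is promoted" — none of these are established.

No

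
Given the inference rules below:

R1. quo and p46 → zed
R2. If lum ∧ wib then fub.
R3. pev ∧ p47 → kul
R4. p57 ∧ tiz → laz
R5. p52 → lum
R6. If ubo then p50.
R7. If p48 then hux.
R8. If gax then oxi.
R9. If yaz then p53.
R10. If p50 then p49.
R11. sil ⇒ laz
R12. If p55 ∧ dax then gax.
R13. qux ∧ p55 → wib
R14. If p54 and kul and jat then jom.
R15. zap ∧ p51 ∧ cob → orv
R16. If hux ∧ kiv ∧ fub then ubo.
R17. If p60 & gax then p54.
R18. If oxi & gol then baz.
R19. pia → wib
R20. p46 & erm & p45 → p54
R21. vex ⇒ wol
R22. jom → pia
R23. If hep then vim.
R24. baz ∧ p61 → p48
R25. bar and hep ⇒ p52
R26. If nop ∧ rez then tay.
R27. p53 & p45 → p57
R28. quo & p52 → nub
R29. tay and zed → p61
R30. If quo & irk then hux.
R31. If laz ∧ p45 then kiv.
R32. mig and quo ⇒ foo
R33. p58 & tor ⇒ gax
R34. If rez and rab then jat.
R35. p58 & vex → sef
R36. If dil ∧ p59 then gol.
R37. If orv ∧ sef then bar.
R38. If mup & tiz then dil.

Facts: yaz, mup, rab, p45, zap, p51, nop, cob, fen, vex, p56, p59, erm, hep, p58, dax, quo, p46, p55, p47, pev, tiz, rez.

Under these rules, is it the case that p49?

zed  (by R1: quo, p46)
kul  (by R3: pev, p47)
p53  (by R9: yaz)
gax  (by R12: p55, dax)
orv  (by R15: zap, p51, cob)
p54  (by R20: p46, erm, p45)
tay  (by R26: nop, rez)
p57  (by R27: p53, p45)
p61  (by R29: tay, zed)
jat  (by R34: rez, rab)
sef  (by R35: p58, vex)
bar  (by R37: orv, sef)
dil  (by R38: mup, tiz)
laz  (by R4: p57, tiz)
oxi  (by R8: gax)
jom  (by R14: p54, kul, jat)
pia  (by R22: jom)
p52  (by R25: bar, hep)
kiv  (by R31: laz, p45)
gol  (by R36: dil, p59)
lum  (by R5: p52)
baz  (by R18: oxi, gol)
wib  (by R19: pia)
p48  (by R24: baz, p61)
fub  (by R2: lum, wib)
hux  (by R7: p48)
ubo  (by R16: hux, kiv, fub)
p50  (by R6: ubo)
p49  (by R10: p50)

Yes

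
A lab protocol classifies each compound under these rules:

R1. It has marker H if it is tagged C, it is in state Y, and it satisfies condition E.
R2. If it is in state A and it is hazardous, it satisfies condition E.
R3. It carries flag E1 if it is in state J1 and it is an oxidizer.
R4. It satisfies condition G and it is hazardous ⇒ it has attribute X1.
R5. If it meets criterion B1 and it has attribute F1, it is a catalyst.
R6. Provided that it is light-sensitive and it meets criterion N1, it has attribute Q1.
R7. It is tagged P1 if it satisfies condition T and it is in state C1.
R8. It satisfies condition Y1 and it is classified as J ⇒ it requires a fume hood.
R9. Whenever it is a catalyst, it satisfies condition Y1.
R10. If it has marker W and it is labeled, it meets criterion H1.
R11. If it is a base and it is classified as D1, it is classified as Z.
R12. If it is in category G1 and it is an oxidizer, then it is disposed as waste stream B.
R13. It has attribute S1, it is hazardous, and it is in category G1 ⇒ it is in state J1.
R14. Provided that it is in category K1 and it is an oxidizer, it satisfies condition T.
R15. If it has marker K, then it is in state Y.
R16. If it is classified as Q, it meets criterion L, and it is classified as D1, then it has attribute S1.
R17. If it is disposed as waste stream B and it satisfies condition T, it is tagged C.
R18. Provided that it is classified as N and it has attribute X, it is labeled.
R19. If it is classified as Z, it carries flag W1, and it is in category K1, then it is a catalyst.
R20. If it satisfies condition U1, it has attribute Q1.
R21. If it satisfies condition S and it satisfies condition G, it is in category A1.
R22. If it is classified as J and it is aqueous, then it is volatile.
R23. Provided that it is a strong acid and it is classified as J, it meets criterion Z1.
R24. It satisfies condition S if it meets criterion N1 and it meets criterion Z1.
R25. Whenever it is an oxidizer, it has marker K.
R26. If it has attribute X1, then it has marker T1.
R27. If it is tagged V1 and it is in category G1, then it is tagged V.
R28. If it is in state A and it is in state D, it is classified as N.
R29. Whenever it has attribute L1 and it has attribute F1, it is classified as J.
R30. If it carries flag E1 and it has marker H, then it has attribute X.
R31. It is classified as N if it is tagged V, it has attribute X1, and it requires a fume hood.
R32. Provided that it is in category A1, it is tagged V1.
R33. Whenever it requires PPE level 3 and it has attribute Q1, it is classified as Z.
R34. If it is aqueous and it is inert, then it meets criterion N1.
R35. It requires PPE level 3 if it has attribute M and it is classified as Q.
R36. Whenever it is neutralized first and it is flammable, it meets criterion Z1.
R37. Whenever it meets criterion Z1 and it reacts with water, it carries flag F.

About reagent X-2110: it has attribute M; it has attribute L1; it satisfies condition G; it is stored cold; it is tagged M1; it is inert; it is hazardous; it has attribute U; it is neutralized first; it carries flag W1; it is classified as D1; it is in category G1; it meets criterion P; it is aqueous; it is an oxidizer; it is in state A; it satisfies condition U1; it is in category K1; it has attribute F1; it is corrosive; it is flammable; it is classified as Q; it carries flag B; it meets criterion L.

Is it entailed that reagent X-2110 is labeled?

Yes

By R2 (it is in state A, it is hazardous): it satisfies condition E.
By R4 (it satisfies condition G, it is hazardous): it has attribute X1.
By R12 (it is in category G1, it is an oxidizer): it is disposed as waste stream B.
By R14 (it is in category K1, it is an oxidizer): it satisfies condition T.
By R16 (it is classified as Q, it meets criterion L, it is classified as D1): it has attribute S1.
By R17 (it is disposed as waste stream B, it satisfies condition T): it is tagged C.
By R20 (it satisfies condition U1): it has attribute Q1.
By R25 (it is an oxidizer): it has marker K.
By R29 (it has attribute L1, it has attribute F1): it is classified as J.
By R34 (it is aqueous, it is inert): it meets criterion N1.
By R35 (it has attribute M, it is classified as Q): it requires PPE level 3.
By R36 (it is neutralized first, it is flammable): it meets criterion Z1.
By R13 (it has attribute S1, it is hazardous, it is in category G1): it is in state J1.
By R15 (it has marker K): it is in state Y.
By R24 (it meets criterion N1, it meets criterion Z1): it satisfies condition S.
By R33 (it requires PPE level 3, it has attribute Q1): it is classified as Z.
By R1 (it is tagged C, it is in state Y, it satisfies condition E): it has marker H.
By R3 (it is in state J1, it is an oxidizer): it carries flag E1.
By R19 (it is classified as Z, it carries flag W1, it is in category K1): it is a catalyst.
By R21 (it satisfies condition S, it satisfies condition G): it is in category A1.
By R30 (it carries flag E1, it has marker H): it has attribute X.
By R32 (it is in category A1): it is tagged V1.
By R9 (it is a catalyst): it satisfies condition Y1.
By R27 (it is tagged V1, it is in category G1): it is tagged V.
By R8 (it satisfies condition Y1, it is classified as J): it requires a fume hood.
By R31 (it is tagged V, it has attribute X1, it requires a fume hood): it is classified as N.
By R18 (it is classified as N, it has attribute X): it is labeled.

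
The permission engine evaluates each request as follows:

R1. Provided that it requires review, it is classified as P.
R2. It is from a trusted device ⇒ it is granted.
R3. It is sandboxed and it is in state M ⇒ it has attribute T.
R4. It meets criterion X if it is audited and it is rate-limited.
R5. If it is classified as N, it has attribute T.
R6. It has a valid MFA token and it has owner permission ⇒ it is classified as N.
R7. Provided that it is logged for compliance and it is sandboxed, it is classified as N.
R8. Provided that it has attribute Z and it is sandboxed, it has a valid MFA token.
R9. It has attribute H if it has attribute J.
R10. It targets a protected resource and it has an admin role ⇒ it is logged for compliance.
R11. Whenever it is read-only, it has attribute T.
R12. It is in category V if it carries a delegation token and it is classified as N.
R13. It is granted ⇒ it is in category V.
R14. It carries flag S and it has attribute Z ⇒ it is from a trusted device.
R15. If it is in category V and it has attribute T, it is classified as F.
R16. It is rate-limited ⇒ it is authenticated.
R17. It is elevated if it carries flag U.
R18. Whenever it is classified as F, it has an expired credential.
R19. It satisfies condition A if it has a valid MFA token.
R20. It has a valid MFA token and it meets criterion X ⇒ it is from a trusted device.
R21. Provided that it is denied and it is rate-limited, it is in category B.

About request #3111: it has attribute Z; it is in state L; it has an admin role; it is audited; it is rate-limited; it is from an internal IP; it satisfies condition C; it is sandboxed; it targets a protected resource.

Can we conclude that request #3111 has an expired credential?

By R4 (it is audited, it is rate-limited): it meets criterion X.
By R8 (it has attribute Z, it is sandboxed): it has a valid MFA token.
By R10 (it targets a protected resource, it has an admin role): it is logged for compliance.
By R20 (it has a valid MFA token, it meets criterion X): it is from a trusted device.
By R2 (it is from a trusted device): it is granted.
By R7 (it is logged for compliance, it is sandboxed): it is classified as N.
By R13 (it is granted): it is in category V.
By R5 (it is classified as N): it has attribute T.
By R15 (it is in category V, it has attribute T): it is classified as F.
By R18 (it is classified as F): it has an expired credential.

Yes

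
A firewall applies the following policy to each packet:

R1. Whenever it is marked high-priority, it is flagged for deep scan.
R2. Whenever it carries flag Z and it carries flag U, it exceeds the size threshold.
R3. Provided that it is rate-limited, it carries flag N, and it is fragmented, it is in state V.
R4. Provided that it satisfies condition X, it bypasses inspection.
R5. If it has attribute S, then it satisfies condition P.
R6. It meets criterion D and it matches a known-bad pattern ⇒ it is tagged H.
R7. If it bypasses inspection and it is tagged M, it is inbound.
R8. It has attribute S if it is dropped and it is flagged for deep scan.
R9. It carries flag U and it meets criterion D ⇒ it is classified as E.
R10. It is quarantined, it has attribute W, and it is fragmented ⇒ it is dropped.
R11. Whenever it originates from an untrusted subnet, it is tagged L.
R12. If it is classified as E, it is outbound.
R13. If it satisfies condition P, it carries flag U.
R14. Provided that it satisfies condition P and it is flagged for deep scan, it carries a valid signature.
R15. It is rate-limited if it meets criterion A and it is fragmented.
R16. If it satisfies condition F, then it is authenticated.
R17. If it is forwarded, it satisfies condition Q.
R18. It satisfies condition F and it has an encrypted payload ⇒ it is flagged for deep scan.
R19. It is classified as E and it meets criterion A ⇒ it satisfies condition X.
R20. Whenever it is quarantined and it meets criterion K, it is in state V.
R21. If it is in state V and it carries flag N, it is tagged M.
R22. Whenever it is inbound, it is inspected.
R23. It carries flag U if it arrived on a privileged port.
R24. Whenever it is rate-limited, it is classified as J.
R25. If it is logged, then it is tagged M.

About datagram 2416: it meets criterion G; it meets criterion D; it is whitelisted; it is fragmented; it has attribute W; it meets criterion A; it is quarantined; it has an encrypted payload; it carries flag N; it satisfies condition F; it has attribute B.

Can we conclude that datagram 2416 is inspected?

Yes

By R10 (it is quarantined, it has attribute W, it is fragmented): it is dropped.
By R15 (it meets criterion A, it is fragmented): it is rate-limited.
By R18 (it satisfies condition F, it has an encrypted payload): it is flagged for deep scan.
By R3 (it is rate-limited, it carries flag N, it is fragmented): it is in state V.
By R8 (it is dropped, it is flagged for deep scan): it has attribute S.
By R21 (it is in state V, it carries flag N): it is tagged M.
By R5 (it has attribute S): it satisfies condition P.
By R13 (it satisfies condition P): it carries flag U.
By R9 (it carries flag U, it meets criterion D): it is classified as E.
By R19 (it is classified as E, it meets criterion A): it satisfies condition X.
By R4 (it satisfies condition X): it bypasses inspection.
By R7 (it bypasses inspection, it is tagged M): it is inbound.
By R22 (it is inbound): it is inspected.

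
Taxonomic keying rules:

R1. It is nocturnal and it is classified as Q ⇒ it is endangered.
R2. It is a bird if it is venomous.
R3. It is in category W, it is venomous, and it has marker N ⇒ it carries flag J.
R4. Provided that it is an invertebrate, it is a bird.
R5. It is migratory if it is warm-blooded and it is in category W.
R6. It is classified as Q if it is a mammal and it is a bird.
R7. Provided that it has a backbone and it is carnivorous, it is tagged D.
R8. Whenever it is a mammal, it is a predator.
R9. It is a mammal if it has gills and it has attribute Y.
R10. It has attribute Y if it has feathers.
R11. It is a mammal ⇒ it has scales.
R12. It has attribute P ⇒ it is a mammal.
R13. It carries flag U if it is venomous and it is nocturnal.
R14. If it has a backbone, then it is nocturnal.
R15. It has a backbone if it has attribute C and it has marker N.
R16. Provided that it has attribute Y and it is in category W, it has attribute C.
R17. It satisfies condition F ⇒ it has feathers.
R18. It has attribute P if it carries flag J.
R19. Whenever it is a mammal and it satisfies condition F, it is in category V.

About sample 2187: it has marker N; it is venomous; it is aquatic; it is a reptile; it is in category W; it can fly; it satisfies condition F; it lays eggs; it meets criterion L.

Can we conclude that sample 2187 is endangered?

By R2 (it is venomous): it is a bird.
By R3 (it is in category W, it is venomous, it has marker N): it carries flag J.
By R17 (it satisfies condition F): it has feathers.
By R18 (it carries flag J): it has attribute P.
By R10 (it has feathers): it has attribute Y.
By R12 (it has attribute P): it is a mammal.
By R16 (it has attribute Y, it is in category W): it has attribute C.
By R6 (it is a mammal, it is a bird): it is classified as Q.
By R15 (it has attribute C, it has marker N): it has a backbone.
By R14 (it has a backbone): it is nocturnal.
By R1 (it is nocturnal, it is classified as Q): it is endangered.

Yes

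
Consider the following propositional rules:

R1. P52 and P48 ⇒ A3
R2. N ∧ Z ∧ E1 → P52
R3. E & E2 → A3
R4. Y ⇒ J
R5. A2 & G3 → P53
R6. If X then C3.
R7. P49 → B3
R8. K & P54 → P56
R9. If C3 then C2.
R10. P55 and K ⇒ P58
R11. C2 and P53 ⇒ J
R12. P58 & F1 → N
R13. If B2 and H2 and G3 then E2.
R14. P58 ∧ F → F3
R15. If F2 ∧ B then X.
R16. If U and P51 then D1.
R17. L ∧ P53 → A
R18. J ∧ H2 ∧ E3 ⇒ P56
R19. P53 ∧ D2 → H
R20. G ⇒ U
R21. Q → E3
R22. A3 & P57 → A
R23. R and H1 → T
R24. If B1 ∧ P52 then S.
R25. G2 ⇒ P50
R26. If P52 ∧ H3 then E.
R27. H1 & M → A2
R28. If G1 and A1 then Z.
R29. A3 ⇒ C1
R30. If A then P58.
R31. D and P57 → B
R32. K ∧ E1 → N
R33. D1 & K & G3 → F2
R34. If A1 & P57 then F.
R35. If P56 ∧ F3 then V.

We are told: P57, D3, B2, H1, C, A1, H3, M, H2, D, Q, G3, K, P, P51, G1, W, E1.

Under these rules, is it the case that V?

No

Forward chaining from the given facts derives: E2, E3, A2, Z, B, N, F, P52, P53, E, A3, A, C1, P58, F3.
The only rule concluding V is R35, which needs P56; that is never established.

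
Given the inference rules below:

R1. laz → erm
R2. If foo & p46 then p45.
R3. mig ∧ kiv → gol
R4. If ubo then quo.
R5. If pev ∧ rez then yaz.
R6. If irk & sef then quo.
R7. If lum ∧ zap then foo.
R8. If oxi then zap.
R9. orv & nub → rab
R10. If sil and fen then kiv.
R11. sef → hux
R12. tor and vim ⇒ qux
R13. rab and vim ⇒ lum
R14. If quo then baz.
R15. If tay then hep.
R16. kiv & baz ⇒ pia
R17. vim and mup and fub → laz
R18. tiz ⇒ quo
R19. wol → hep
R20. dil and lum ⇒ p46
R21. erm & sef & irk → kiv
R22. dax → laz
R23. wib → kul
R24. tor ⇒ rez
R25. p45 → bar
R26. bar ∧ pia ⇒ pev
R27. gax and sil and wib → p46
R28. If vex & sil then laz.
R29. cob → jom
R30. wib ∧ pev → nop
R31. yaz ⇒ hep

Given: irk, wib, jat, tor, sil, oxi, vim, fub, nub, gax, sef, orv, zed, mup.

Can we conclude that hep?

Yes

quo  (by R6: irk, sef)
zap  (by R8: oxi)
rab  (by R9: orv, nub)
lum  (by R13: rab, vim)
baz  (by R14: quo)
laz  (by R17: vim, mup, fub)
rez  (by R24: tor)
p46  (by R27: gax, sil, wib)
erm  (by R1: laz)
foo  (by R7: lum, zap)
kiv  (by R21: erm, sef, irk)
p45  (by R2: foo, p46)
pia  (by R16: kiv, baz)
bar  (by R25: p45)
pev  (by R26: bar, pia)
yaz  (by R5: pev, rez)
hep  (by R31: yaz)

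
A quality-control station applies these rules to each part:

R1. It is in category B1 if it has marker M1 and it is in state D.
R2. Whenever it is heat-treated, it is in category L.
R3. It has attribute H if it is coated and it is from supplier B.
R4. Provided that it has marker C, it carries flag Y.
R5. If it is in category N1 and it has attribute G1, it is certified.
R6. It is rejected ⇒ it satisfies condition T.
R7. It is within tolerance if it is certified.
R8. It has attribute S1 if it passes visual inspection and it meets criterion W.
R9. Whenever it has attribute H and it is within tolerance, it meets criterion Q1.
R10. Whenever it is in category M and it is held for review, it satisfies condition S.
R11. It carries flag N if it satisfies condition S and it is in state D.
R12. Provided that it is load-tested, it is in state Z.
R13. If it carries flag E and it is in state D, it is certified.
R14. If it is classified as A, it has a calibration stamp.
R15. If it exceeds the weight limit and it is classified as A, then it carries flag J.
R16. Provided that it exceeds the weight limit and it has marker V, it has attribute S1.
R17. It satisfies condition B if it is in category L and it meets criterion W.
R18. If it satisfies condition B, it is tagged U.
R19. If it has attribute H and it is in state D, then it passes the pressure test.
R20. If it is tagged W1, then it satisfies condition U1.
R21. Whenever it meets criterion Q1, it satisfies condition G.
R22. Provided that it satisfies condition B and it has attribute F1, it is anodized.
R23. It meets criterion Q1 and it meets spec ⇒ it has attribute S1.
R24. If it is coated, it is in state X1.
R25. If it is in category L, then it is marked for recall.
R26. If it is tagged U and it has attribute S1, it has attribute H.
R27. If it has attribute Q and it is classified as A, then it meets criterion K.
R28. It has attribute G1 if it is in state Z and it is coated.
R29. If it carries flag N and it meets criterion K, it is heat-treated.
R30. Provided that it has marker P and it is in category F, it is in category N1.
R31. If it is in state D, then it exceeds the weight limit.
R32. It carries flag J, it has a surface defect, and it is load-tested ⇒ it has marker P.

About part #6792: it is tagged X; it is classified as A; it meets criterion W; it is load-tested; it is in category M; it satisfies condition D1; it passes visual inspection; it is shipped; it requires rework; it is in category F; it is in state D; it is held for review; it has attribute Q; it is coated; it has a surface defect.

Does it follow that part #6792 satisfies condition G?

By R8 (it passes visual inspection, it meets criterion W): it has attribute S1.
By R10 (it is in category M, it is held for review): it satisfies condition S.
By R11 (it satisfies condition S, it is in state D): it carries flag N.
By R12 (it is load-tested): it is in state Z.
By R27 (it has attribute Q, it is classified as A): it meets criterion K.
By R28 (it is in state Z, it is coated): it has attribute G1.
By R29 (it carries flag N, it meets criterion K): it is heat-treated.
By R31 (it is in state D): it exceeds the weight limit.
By R2 (it is heat-treated): it is in category L.
By R15 (it exceeds the weight limit, it is classified as A): it carries flag J.
By R17 (it is in category L, it meets criterion W): it satisfies condition B.
By R18 (it satisfies condition B): it is tagged U.
By R26 (it is tagged U, it has attribute S1): it has attribute H.
By R32 (it carries flag J, it has a surface defect, it is load-tested): it has marker P.
By R30 (it has marker P, it is in category F): it is in category N1.
By R5 (it is in category N1, it has attribute G1): it is certified.
By R7 (it is certified): it is within tolerance.
By R9 (it has attribute H, it is within tolerance): it meets criterion Q1.
By R21 (it meets criterion Q1): it satisfies condition G.

Yes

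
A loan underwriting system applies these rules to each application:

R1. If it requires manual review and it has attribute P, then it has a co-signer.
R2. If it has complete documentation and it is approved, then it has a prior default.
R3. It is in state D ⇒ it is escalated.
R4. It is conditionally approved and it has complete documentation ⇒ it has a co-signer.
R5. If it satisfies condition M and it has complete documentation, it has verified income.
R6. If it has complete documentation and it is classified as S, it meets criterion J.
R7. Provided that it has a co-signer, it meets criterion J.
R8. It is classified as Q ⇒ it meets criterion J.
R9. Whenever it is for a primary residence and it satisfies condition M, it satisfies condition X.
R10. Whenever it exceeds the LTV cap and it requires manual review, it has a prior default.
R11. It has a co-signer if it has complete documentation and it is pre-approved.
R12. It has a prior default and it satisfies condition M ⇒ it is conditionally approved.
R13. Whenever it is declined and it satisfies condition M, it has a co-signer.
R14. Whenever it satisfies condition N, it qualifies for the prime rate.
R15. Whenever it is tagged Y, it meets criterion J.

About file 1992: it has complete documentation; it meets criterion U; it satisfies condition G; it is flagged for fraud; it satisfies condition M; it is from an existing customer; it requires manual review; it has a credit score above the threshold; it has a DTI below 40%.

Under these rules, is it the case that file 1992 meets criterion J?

Forward chaining from the given facts derives: has verified income.
Rules concluding "it meets criterion J": R6 needs "it is classified as S"; R7 needs "it has a co-signer"; R8 needs "it is classified as Q"; R15 needs "it is tagged Y" — none of these are established.

No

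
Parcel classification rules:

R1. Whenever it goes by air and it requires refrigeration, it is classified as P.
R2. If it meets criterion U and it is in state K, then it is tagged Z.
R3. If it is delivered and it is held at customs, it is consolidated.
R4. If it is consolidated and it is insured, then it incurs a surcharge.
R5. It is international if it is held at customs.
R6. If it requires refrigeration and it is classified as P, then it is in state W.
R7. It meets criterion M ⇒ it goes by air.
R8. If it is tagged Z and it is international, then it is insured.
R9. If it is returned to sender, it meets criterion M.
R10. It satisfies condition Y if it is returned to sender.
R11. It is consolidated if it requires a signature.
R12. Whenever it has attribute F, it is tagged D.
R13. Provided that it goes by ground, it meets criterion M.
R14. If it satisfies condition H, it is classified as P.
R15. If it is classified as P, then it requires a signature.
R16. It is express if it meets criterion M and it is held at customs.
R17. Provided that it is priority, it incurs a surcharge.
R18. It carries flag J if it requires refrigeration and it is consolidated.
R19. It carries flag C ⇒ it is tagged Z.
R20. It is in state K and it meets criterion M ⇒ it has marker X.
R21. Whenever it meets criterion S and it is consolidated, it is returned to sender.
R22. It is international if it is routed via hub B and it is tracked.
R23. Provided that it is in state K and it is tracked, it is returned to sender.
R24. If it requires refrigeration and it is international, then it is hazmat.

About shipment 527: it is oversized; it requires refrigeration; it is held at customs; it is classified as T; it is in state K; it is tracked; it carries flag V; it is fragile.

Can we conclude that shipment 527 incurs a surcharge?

No

Forward chaining from the given facts derives: is international, is returned to sender, is hazmat, meets criterion M, satisfies condition Y, is express, has marker X, goes by air, is classified as P, is in state W, requires a signature, is consolidated, carries flag J.
Rules concluding "it incurs a surcharge": R4 needs "it is insured"; R17 needs "it is priority" — none of these are established.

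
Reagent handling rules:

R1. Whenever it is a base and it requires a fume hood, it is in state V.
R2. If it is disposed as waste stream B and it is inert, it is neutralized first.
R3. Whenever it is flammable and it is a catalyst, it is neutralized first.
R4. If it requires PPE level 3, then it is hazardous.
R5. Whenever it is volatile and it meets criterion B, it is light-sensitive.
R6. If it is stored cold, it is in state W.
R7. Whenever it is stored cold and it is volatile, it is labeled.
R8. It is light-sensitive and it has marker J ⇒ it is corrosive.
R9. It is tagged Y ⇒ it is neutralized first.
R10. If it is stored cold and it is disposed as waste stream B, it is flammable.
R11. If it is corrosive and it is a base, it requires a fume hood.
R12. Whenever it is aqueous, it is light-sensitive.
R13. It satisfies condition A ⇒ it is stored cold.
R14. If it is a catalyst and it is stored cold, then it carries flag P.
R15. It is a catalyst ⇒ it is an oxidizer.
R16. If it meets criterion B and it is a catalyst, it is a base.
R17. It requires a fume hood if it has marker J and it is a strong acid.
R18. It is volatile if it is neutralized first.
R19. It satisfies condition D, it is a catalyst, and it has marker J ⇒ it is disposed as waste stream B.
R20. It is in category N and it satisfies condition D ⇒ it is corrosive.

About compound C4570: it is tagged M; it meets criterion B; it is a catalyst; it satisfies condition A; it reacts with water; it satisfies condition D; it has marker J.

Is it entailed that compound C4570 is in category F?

Forward chaining from the given facts derives: is stored cold, carries flag P, is an oxidizer, is a base, is disposed as waste stream B, is in state W, is flammable, is neutralized first, is volatile, is light-sensitive, is labeled, is corrosive, requires a fume hood, is in state V.
No rule has "it is in category F" as its conclusion, and it is not among the given facts.

No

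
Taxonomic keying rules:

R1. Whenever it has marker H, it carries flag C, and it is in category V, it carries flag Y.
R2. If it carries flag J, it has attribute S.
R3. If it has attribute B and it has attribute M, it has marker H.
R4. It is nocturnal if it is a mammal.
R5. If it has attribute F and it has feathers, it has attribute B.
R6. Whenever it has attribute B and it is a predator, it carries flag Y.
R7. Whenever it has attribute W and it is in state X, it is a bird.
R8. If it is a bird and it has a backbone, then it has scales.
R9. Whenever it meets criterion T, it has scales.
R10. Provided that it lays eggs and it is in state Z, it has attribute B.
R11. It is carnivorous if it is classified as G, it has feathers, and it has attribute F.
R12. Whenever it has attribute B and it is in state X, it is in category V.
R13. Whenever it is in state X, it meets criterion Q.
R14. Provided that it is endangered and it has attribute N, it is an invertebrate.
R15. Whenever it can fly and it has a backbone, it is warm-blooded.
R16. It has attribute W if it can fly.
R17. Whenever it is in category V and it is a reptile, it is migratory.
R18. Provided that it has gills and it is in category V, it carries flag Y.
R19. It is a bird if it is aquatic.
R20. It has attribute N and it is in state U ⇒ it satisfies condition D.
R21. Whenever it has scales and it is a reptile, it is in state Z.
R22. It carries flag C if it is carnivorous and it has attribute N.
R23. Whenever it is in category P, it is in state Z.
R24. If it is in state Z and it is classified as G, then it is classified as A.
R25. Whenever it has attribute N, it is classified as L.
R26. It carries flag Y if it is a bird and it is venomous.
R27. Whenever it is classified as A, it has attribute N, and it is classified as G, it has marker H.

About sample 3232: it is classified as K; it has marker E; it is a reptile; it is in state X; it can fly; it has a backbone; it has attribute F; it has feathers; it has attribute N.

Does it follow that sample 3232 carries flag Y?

No

Forward chaining from the given facts derives: has attribute B, is in category V, meets criterion Q, is warm-blooded, has attribute W, is migratory, is classified as L, is a bird, has scales, is in state Z.
Rules concluding "it carries flag Y": R1 needs "it has marker H"; R6 needs "it is a predator"; R18 needs "it has gills"; R26 needs "it is venomous" — none of these are established.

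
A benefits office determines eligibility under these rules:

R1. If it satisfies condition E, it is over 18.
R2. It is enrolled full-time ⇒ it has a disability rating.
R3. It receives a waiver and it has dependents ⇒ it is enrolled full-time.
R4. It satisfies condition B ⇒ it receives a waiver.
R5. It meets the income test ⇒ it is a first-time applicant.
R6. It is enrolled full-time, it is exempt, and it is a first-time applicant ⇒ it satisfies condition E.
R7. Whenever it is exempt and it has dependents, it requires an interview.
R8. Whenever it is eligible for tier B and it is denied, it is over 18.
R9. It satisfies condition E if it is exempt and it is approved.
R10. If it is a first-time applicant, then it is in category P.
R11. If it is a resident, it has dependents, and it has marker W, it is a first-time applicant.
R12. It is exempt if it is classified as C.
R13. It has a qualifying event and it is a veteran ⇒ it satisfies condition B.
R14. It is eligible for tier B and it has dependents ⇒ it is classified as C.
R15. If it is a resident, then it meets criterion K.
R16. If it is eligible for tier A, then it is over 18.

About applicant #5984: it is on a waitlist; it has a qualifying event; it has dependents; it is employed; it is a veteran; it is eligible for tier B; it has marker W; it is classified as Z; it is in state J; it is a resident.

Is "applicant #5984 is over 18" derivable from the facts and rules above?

Yes

By R11 (it is a resident, it has dependents, it has marker W): it is a first-time applicant.
By R13 (it has a qualifying event, it is a veteran): it satisfies condition B.
By R14 (it is eligible for tier B, it has dependents): it is classified as C.
By R4 (it satisfies condition B): it receives a waiver.
By R12 (it is classified as C): it is exempt.
By R3 (it receives a waiver, it has dependents): it is enrolled full-time.
By R6 (it is enrolled full-time, it is exempt, it is a first-time applicant): it satisfies condition E.
By R1 (it satisfies condition E): it is over 18.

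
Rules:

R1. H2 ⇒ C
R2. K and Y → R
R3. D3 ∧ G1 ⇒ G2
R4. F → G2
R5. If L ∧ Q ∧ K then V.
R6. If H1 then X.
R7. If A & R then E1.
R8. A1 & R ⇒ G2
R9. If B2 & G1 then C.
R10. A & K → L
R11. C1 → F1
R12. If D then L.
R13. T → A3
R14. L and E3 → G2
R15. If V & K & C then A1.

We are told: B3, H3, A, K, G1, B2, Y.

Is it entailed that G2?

Forward chaining from the given facts derives: R, E1, C, L.
Rules concluding G2: R3 needs D3; R4 needs F; R8 needs A1; R14 needs E3 — none of these are established.

No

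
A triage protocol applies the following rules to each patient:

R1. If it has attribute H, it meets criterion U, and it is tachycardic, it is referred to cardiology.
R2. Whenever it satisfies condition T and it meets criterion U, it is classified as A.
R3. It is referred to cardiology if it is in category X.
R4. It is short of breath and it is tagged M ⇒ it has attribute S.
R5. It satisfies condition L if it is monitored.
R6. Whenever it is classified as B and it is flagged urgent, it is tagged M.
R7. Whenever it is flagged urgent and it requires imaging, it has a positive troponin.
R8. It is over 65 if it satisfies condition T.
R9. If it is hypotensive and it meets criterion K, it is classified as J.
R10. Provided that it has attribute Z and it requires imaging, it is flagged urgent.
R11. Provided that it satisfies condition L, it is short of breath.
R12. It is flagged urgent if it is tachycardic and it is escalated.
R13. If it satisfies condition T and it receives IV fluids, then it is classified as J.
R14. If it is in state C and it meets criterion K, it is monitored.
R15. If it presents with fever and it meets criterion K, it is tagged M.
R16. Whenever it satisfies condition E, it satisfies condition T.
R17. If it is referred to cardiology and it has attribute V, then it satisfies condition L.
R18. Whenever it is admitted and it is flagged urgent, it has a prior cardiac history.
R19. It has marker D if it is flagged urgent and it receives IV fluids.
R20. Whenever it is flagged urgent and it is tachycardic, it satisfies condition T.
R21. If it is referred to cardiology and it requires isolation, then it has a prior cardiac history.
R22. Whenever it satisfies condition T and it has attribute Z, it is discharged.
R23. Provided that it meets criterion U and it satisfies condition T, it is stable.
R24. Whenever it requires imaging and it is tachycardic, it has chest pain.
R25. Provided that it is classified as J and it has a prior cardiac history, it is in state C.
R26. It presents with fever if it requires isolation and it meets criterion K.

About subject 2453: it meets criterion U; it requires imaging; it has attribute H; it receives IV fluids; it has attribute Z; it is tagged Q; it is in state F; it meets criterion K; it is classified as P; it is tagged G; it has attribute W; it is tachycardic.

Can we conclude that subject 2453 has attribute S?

No

Forward chaining from the given facts derives: is referred to cardiology, is flagged urgent, has marker D, satisfies condition T, is discharged, is stable, has chest pain, is classified as A, has a positive troponin, is over 65, is classified as J.
The only rule concluding "it has attribute S" is R4, which needs "it is short of breath"; that is never established.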